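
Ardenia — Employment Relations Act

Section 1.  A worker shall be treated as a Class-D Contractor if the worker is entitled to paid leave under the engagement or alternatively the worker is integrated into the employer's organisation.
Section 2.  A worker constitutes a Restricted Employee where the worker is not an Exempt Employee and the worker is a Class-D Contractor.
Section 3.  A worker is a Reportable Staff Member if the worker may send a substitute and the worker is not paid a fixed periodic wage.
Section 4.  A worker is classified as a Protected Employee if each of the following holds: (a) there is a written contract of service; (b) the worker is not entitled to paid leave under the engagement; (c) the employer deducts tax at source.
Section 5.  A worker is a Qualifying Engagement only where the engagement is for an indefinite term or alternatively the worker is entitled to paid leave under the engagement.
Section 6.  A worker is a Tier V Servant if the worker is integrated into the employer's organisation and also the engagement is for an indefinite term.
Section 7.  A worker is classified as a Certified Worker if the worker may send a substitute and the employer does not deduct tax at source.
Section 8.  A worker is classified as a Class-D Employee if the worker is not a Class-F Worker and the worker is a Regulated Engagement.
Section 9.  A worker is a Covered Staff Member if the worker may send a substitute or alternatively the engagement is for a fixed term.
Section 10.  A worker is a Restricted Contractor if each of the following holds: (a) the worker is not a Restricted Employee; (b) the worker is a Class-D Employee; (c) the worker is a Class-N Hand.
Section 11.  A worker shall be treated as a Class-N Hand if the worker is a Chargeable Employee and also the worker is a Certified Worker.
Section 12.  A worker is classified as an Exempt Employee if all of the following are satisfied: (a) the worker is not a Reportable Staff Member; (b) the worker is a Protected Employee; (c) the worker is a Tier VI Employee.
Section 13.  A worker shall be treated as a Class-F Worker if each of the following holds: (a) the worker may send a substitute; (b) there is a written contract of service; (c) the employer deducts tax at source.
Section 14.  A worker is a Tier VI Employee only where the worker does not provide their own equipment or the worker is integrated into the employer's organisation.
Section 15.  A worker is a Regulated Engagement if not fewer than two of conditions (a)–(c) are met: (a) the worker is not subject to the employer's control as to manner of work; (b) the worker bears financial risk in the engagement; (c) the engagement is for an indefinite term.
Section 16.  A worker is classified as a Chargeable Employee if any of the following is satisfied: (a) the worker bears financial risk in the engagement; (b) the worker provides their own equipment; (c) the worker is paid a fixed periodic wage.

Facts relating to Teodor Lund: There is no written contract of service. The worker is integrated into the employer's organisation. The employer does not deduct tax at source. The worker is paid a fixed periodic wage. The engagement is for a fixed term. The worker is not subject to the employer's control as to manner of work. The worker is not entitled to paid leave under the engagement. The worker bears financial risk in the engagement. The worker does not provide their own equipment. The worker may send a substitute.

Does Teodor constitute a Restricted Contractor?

No

section 3 — Reportable Staff Member: [the worker may send a substitute? yes] AND [the worker is not paid a fixed periodic wage? no] → not satisfied.
section 4 — Protected Employee: [there is a written contract of service? no] AND [the worker is not entitled to paid leave under the engagement? yes] AND [the employer deducts tax at source? no] → not satisfied.
section 14 — Tier VI Employee: [the worker does not provide their own equipment? yes] OR [the worker is integrated into the employer's organisation? yes] → satisfied.
section 12 — Exempt Employee: [not a Reportable Staff Member (section 3)? yes] AND [Protected Employee (section 4)? no] AND [Tier VI Employee (section 14)? yes] → not satisfied.
section 1 — Class-D Contractor: [the worker is entitled to paid leave under the engagement? no] OR [the worker is integrated into the employer's organisation? yes] → satisfied.
section 2 — Restricted Employee: [not an Exempt Employee (section 12)? yes] AND [Class-D Contractor (section 1)? yes] → satisfied.
section 13 — Class-F Worker: [the worker may send a substitute? yes] AND [there is a written contract of service? no] AND [the employer deducts tax at source? no] → not satisfied.
section 15 — Regulated Engagement: the worker is not subject to the employer's control as to manner of work? yes; the worker bears financial risk in the engagement? yes; the engagement is for an indefinite term? no — 2 of 3 hold (need ≥2) → satisfied.
section 8 — Class-D Employee: [not a Class-F Worker (section 13)? yes] AND [Regulated Engagement (section 15)? yes] → satisfied.
section 16 — Chargeable Employee: [the worker bears financial risk in the engagement? yes] OR [the worker provides their own equipment? no] OR [the worker is paid a fixed periodic wage? yes] → satisfied.
section 7 — Certified Worker: [the worker may send a substitute? yes] AND [the employer does not deduct tax at source? yes] → satisfied.
section 11 — Class-N Hand: [Chargeable Employee (section 16)? yes] AND [Certified Worker (section 7)? yes] → satisfied.
section 10 — Restricted Contractor: [not a Restricted Employee (section 2)? no] AND [Class-D Employee (section 8)? yes] AND [Class-N Hand (section 11)? yes] → not satisfied.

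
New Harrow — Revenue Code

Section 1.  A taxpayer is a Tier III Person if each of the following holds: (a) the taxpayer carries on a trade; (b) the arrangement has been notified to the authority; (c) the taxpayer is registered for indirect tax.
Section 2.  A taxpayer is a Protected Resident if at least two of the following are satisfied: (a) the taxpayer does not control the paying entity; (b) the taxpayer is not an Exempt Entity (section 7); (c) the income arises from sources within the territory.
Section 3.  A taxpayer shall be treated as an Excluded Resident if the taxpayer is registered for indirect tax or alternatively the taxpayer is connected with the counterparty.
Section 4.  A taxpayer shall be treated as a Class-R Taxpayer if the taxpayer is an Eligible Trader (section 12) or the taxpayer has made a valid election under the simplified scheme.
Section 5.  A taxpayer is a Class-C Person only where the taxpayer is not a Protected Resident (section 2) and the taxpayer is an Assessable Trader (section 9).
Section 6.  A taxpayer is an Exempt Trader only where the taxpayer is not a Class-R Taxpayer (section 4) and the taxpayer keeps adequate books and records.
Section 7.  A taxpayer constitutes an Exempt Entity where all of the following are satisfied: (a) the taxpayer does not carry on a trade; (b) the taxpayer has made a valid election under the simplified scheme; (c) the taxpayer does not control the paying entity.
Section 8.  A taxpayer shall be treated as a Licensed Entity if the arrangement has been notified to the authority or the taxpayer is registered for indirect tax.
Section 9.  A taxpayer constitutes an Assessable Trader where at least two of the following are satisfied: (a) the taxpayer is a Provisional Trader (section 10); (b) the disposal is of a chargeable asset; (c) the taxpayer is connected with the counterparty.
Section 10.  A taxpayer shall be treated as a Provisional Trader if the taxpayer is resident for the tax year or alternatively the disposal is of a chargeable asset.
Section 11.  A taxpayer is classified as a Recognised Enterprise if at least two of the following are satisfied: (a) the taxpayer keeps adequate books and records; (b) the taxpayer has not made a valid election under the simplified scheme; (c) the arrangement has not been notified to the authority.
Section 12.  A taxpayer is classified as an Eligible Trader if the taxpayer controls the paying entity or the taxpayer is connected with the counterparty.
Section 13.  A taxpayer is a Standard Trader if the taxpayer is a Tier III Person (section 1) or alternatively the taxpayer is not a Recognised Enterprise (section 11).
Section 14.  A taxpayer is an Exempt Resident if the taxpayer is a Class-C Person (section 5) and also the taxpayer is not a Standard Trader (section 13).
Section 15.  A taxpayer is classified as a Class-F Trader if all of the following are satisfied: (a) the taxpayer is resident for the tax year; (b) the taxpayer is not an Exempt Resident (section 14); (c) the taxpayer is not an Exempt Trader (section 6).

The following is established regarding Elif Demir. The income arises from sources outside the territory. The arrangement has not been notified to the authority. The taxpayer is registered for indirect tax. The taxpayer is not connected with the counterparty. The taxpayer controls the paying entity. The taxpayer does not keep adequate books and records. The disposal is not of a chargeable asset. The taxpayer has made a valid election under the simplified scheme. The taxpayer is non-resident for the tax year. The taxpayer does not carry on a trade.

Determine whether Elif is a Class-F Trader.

Under section 7: the taxpayer does not carry on a trade? yes; and the taxpayer has made a valid election under the simplified scheme? yes; and the taxpayer does not control the paying entity? no. So the taxpayer is not an Exempt Entity.
Under section 2: the taxpayer does not control the paying entity? no; not an Exempt Entity (section 7)? yes; the income arises from sources within the territory? no — 1 of 3 hold (need ≥2) → not satisfied.
Under section 10: the taxpayer is resident for the tax year? no; or the disposal is of a chargeable asset? no. So the taxpayer is not a Provisional Trader.
Under section 9: Provisional Trader (section 10)? no; the disposal is of a chargeable asset? no; the taxpayer is connected with the counterparty? no — 0 of 3 hold (need ≥2) → not satisfied.
Under section 5: not a Protected Resident (section 2)? yes; and Assessable Trader (section 9)? no. So the taxpayer is not a Class-C Person.
Under section 1: the taxpayer carries on a trade? no; and the arrangement has been notified to the authority? no; and the taxpayer is registered for indirect tax? yes. So the taxpayer is not a Tier III Person.
Under section 11: the taxpayer keeps adequate books and records? no; the taxpayer has not made a valid election under the simplified scheme? no; the arrangement has not been notified to the authority? yes — 1 of 3 hold (need ≥2) → not satisfied.
Under section 13: Tier III Person (section 1)? no; or not a Recognised Enterprise (section 11)? yes. So the taxpayer is a Standard Trader.
Under section 14: Class-C Person (section 5)? no; and not a Standard Trader (section 13)? no. So the taxpayer is not an Exempt Resident.
Under section 12: the taxpayer controls the paying entity? yes; or the taxpayer is connected with the counterparty? no. So the taxpayer is an Eligible Trader.
Under section 4: Eligible Trader (section 12)? yes; or the taxpayer has made a valid election under the simplified scheme? yes. So the taxpayer is a Class-R Taxpayer.
Under section 6: not a Class-R Taxpayer (section 4)? no; and the taxpayer keeps adequate books and records? no. So the taxpayer is not an Exempt Trader.
Under section 15: the taxpayer is resident for the tax year? no; and not an Exempt Resident (section 14)? yes; and not an Exempt Trader (section 6)? yes. So the taxpayer is not a Class-F Trader.

No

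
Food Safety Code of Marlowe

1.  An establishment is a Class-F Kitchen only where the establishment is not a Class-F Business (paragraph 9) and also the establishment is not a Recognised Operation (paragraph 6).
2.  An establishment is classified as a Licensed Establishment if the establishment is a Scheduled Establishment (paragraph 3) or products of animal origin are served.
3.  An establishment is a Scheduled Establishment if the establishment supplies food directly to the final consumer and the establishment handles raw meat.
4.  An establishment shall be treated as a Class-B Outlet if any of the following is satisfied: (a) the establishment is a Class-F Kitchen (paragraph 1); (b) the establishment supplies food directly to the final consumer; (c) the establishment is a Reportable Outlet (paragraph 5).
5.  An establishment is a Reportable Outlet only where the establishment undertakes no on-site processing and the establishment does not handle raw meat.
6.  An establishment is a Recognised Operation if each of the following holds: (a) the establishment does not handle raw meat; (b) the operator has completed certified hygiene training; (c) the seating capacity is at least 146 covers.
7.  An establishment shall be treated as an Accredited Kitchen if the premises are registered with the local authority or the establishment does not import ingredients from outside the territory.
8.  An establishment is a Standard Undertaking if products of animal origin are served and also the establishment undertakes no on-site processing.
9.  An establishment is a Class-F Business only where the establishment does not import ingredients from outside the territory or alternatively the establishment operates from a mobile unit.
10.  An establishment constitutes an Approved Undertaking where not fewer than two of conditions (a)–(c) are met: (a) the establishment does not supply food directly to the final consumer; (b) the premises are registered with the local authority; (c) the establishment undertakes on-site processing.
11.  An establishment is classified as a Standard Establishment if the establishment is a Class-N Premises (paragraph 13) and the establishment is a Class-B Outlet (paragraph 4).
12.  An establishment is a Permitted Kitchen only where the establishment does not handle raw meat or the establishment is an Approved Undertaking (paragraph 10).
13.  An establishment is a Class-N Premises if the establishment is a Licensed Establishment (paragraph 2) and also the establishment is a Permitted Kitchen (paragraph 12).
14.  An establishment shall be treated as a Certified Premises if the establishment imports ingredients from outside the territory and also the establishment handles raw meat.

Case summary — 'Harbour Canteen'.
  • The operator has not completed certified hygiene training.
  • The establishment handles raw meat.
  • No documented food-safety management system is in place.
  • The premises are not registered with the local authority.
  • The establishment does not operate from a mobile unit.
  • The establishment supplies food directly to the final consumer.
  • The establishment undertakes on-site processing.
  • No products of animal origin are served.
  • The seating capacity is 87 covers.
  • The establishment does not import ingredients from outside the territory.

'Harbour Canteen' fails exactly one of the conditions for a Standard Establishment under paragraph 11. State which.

Class-N Premises

Under paragraph 3: the establishment supplies food directly to the final consumer? yes; and the establishment handles raw meat? yes. So the establishment is a Scheduled Establishment.
Under paragraph 2: Scheduled Establishment (paragraph 3)? yes; or products of animal origin are served? no. So the establishment is a Licensed Establishment.
Under paragraph 10: the establishment does not supply food directly to the final consumer? no; the premises are registered with the local authority? no; the establishment undertakes on-site processing? yes — 1 of 3 hold (need ≥2) → not satisfied.
Under paragraph 12: the establishment does not handle raw meat? no; or Approved Undertaking (paragraph 10)? no. So the establishment is not a Permitted Kitchen.
Under paragraph 13: Licensed Establishment (paragraph 2)? yes; and Permitted Kitchen (paragraph 12)? no. So the establishment is not a Class-N Premises.
Under paragraph 9: the establishment does not import ingredients from outside the territory? yes; or the establishment operates from a mobile unit? no. So the establishment is a Class-F Business.
Under paragraph 6: the establishment does not handle raw meat? no; and the operator has completed certified hygiene training? no; and seating capacity: 87 covers ≥ 146 covers? no. So the establishment is not a Recognised Operation.
Under paragraph 1: not a Class-F Business (paragraph 9)? no; and not a Recognised Operation (paragraph 6)? yes. So the establishment is not a Class-F Kitchen.
Under paragraph 5: the establishment undertakes no on-site processing? no; and the establishment does not handle raw meat? no. So the establishment is not a Reportable Outlet.
Under paragraph 4: Class-F Kitchen (paragraph 1)? no; or the establishment supplies food directly to the final consumer? yes; or Reportable Outlet (paragraph 5)? no. So the establishment is a Class-B Outlet.
Under paragraph 11: Class-N Premises (paragraph 13)? no; and Class-B Outlet (paragraph 4)? yes. So the establishment is not a Standard Establishment.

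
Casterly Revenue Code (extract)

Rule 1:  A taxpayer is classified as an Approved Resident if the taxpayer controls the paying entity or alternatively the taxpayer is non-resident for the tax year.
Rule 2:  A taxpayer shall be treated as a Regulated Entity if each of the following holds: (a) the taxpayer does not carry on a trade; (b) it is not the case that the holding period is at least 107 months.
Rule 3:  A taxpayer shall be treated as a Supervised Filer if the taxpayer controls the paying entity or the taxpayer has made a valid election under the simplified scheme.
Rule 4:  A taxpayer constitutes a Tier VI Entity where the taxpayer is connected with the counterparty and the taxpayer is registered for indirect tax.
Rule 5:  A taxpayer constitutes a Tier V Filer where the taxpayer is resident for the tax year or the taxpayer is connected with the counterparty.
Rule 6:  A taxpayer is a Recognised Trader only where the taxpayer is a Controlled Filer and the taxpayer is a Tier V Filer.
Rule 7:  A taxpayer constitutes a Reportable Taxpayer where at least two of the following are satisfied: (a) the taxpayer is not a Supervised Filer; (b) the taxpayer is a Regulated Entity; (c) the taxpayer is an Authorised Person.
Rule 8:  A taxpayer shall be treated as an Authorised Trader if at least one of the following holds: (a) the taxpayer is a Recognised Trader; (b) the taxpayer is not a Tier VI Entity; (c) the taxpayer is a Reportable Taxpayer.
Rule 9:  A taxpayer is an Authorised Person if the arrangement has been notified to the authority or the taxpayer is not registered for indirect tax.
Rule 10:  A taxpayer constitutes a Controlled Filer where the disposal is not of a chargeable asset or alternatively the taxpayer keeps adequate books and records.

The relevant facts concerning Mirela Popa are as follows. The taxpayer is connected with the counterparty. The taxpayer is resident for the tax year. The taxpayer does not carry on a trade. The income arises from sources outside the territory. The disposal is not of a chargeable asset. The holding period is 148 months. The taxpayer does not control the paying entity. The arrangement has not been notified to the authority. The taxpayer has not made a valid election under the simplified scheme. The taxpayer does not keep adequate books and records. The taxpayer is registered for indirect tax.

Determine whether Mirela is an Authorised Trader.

Yes

rule 10 — Controlled Filer: [the disposal is not of a chargeable asset? yes] OR [the taxpayer keeps adequate books and records? no] → satisfied.
rule 5 — Tier V Filer: [the taxpayer is resident for the tax year? yes] OR [the taxpayer is connected with the counterparty? yes] → satisfied.
rule 6 — Recognised Trader: [Controlled Filer (rule 10)? yes] AND [Tier V Filer (rule 5)? yes] → satisfied.
rule 4 — Tier VI Entity: [the taxpayer is connected with the counterparty? yes] AND [the taxpayer is registered for indirect tax? yes] → satisfied.
rule 3 — Supervised Filer: [the taxpayer controls the paying entity? no] OR [the taxpayer has made a valid election under the simplified scheme? no] → not satisfied.
rule 2 — Regulated Entity: [the taxpayer does not carry on a trade? yes] AND [holding period: 148 months ≥ 107 months? yes, so negated condition no] → not satisfied.
rule 9 — Authorised Person: [the arrangement has been notified to the authority? no] OR [the taxpayer is not registered for indirect tax? no] → not satisfied.
rule 7 — Reportable Taxpayer: not a Supervised Filer (rule 3)? yes; Regulated Entity (rule 2)? no; Authorised Person (rule 9)? no — 1 of 3 hold (need ≥2) → not satisfied.
rule 8 — Authorised Trader: [Recognised Trader (rule 6)? yes] OR [not a Tier VI Entity (rule 4)? no] OR [Reportable Taxpayer (rule 7)? no] → satisfied.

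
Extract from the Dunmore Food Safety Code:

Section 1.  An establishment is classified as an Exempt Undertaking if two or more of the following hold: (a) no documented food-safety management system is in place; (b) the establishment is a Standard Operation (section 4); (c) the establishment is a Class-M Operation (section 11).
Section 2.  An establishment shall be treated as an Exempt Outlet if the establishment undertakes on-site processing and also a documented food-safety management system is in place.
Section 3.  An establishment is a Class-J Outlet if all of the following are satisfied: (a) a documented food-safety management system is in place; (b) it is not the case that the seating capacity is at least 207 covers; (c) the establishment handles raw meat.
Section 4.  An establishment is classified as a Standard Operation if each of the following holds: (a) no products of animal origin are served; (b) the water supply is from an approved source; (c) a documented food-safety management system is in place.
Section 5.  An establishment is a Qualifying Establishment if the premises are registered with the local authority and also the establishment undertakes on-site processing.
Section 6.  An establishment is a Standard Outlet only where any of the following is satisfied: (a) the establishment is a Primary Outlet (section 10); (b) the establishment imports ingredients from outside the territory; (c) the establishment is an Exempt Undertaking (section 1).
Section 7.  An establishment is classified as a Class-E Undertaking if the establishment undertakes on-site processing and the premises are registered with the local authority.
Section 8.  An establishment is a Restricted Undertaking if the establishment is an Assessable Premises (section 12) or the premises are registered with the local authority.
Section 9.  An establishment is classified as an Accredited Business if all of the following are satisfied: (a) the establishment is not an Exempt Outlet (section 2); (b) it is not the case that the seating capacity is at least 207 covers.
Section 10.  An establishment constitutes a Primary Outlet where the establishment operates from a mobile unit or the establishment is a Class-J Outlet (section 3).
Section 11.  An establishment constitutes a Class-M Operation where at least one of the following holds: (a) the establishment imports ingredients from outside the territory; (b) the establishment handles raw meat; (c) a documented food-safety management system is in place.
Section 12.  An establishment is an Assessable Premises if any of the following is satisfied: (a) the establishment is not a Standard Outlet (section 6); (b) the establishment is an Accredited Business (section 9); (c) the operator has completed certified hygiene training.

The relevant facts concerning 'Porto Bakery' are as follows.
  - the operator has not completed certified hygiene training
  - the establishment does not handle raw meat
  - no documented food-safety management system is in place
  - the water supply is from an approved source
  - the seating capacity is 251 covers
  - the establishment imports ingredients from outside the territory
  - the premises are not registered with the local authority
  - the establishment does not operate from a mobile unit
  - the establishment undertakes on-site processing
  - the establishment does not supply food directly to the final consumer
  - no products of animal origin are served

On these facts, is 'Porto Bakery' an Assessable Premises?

section 3 — Class-J Outlet: [a documented food-safety management system is in place? no] AND [seating capacity: 251 covers ≥ 207 covers? yes, so negated condition no] AND [the establishment handles raw meat? no] → not satisfied.
section 10 — Primary Outlet: [the establishment operates from a mobile unit? no] OR [Class-J Outlet (section 3)? no] → not satisfied.
section 4 — Standard Operation: [no products of animal origin are served? yes] AND [the water supply is from an approved source? yes] AND [a documented food-safety management system is in place? no] → not satisfied.
section 11 — Class-M Operation: [the establishment imports ingredients from outside the territory? yes] OR [the establishment handles raw meat? no] OR [a documented food-safety management system is in place? no] → satisfied.
section 1 — Exempt Undertaking: no documented food-safety management system is in place? yes; Standard Operation (section 4)? no; Class-M Operation (section 11)? yes — 2 of 3 hold (need ≥2) → satisfied.
section 6 — Standard Outlet: [Primary Outlet (section 10)? no] OR [the establishment imports ingredients from outside the territory? yes] OR [Exempt Undertaking (section 1)? yes] → satisfied.
section 2 — Exempt Outlet: [the establishment undertakes on-site processing? yes] AND [a documented food-safety management system is in place? no] → not satisfied.
section 9 — Accredited Business: [not an Exempt Outlet (section 2)? yes] AND [seating capacity: 251 covers ≥ 207 covers? yes, so negated condition no] → not satisfied.
section 12 — Assessable Premises: [not a Standard Outlet (section 6)? no] OR [Accredited Business (section 9)? no] OR [the operator has completed certified hygiene training? no] → not satisfied.

No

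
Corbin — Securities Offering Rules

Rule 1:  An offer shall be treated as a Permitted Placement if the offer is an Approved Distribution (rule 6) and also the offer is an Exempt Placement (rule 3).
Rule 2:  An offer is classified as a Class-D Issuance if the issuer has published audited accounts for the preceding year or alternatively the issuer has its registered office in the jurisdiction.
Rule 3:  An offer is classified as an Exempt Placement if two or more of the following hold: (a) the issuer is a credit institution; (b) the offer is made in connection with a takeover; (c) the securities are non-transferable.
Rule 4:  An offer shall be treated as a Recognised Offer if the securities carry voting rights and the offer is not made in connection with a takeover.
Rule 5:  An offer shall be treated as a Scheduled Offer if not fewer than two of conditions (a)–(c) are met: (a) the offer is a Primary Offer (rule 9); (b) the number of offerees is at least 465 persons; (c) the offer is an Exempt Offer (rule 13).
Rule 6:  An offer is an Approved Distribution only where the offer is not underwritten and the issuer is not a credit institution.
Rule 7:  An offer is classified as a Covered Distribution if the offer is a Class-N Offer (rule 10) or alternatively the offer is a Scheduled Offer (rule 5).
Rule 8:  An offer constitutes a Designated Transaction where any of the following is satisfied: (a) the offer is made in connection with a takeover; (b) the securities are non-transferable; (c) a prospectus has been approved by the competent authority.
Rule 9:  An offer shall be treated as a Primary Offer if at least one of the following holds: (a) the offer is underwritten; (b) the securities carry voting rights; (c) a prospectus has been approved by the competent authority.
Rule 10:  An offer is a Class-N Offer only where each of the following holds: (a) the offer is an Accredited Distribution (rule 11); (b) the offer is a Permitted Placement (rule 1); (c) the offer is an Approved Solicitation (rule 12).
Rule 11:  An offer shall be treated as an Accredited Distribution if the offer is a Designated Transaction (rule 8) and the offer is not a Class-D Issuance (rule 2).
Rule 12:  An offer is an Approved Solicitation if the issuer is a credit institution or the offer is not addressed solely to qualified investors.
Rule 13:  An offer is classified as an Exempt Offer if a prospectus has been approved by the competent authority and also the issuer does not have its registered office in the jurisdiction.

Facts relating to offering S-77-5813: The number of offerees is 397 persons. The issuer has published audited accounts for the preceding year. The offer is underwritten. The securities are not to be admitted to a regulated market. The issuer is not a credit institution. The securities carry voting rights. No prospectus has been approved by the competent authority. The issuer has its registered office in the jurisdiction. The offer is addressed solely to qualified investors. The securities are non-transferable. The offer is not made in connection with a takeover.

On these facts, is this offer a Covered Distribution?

No

Under rule 8: the offer is made in connection with a takeover? no; or the securities are non-transferable? yes; or a prospectus has been approved by the competent authority? no. So the offer is a Designated Transaction.
Under rule 2: the issuer has published audited accounts for the preceding year? yes; or the issuer has its registered office in the jurisdiction? yes. So the offer is a Class-D Issuance.
Under rule 11: Designated Transaction (rule 8)? yes; and not a Class-D Issuance (rule 2)? no. So the offer is not an Accredited Distribution.
Under rule 6: the offer is not underwritten? no; and the issuer is not a credit institution? yes. So the offer is not an Approved Distribution.
Under rule 3: the issuer is a credit institution? no; the offer is made in connection with a takeover? no; the securities are non-transferable? yes — 1 of 3 hold (need ≥2) → not satisfied.
Under rule 1: Approved Distribution (rule 6)? no; and Exempt Placement (rule 3)? no. So the offer is not a Permitted Placement.
Under rule 12: the issuer is a credit institution? no; or the offer is not addressed solely to qualified investors? no. So the offer is not an Approved Solicitation.
Under rule 10: Accredited Distribution (rule 11)? no; and Permitted Placement (rule 1)? no; and Approved Solicitation (rule 12)? no. So the offer is not a Class-N Offer.
Under rule 9: the offer is underwritten? yes; or the securities carry voting rights? yes; or a prospectus has been approved by the competent authority? no. So the offer is a Primary Offer.
Under rule 13: a prospectus has been approved by the competent authority? no; and the issuer does not have its registered office in the jurisdiction? no. So the offer is not an Exempt Offer.
Under rule 5: Primary Offer (rule 9)? yes; number of offerees: 397 persons ≥ 465 persons? no; Exempt Offer (rule 13)? no — 1 of 3 hold (need ≥2) → not satisfied.
Under rule 7: Class-N Offer (rule 10)? no; or Scheduled Offer (rule 5)? no. So the offer is not a Covered Distribution.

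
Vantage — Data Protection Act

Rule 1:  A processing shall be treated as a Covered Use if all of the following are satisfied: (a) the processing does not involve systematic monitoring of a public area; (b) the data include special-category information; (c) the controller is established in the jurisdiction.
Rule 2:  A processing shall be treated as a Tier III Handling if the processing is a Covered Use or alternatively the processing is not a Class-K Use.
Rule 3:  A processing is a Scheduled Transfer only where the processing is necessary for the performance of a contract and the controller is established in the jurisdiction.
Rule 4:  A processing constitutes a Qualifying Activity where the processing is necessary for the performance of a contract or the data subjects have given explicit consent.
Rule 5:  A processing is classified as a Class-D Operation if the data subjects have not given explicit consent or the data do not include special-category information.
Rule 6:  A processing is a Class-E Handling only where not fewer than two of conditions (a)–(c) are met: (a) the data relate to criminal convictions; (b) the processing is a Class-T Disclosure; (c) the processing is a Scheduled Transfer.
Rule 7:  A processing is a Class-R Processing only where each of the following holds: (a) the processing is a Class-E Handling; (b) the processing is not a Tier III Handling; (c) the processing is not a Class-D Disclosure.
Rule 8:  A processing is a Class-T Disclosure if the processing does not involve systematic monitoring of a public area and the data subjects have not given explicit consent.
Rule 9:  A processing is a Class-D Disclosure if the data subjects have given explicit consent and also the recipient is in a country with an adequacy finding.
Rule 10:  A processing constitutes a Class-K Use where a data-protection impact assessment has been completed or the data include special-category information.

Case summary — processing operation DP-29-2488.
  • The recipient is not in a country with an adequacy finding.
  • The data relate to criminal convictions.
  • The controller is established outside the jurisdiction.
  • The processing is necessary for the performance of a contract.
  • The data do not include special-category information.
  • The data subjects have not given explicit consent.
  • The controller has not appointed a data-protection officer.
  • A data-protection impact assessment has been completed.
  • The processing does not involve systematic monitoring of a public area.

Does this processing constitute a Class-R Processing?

Yes

rule 8 — Class-T Disclosure: [the processing does not involve systematic monitoring of a public area? yes] AND [the data subjects have not given explicit consent? yes] → satisfied.
rule 3 — Scheduled Transfer: [the processing is necessary for the performance of a contract? yes] AND [the controller is established in the jurisdiction? no] → not satisfied.
rule 6 — Class-E Handling: the data relate to criminal convictions? yes; Class-T Disclosure (rule 8)? yes; Scheduled Transfer (rule 3)? no — 2 of 3 hold (need ≥2) → satisfied.
rule 1 — Covered Use: [the processing does not involve systematic monitoring of a public area? yes] AND [the data include special-category information? no] AND [the controller is established in the jurisdiction? no] → not satisfied.
rule 10 — Class-K Use: [a data-protection impact assessment has been completed? yes] OR [the data include special-category information? no] → satisfied.
rule 2 — Tier III Handling: [Covered Use (rule 1)? no] OR [not a Class-K Use (rule 10)? no] → not satisfied.
rule 9 — Class-D Disclosure: [the data subjects have given explicit consent? no] AND [the recipient is in a country with an adequacy finding? no] → not satisfied.
rule 7 — Class-R Processing: [Class-E Handling (rule 6)? yes] AND [not a Tier III Handling (rule 2)? yes] AND [not a Class-D Disclosure (rule 9)? yes] → satisfied.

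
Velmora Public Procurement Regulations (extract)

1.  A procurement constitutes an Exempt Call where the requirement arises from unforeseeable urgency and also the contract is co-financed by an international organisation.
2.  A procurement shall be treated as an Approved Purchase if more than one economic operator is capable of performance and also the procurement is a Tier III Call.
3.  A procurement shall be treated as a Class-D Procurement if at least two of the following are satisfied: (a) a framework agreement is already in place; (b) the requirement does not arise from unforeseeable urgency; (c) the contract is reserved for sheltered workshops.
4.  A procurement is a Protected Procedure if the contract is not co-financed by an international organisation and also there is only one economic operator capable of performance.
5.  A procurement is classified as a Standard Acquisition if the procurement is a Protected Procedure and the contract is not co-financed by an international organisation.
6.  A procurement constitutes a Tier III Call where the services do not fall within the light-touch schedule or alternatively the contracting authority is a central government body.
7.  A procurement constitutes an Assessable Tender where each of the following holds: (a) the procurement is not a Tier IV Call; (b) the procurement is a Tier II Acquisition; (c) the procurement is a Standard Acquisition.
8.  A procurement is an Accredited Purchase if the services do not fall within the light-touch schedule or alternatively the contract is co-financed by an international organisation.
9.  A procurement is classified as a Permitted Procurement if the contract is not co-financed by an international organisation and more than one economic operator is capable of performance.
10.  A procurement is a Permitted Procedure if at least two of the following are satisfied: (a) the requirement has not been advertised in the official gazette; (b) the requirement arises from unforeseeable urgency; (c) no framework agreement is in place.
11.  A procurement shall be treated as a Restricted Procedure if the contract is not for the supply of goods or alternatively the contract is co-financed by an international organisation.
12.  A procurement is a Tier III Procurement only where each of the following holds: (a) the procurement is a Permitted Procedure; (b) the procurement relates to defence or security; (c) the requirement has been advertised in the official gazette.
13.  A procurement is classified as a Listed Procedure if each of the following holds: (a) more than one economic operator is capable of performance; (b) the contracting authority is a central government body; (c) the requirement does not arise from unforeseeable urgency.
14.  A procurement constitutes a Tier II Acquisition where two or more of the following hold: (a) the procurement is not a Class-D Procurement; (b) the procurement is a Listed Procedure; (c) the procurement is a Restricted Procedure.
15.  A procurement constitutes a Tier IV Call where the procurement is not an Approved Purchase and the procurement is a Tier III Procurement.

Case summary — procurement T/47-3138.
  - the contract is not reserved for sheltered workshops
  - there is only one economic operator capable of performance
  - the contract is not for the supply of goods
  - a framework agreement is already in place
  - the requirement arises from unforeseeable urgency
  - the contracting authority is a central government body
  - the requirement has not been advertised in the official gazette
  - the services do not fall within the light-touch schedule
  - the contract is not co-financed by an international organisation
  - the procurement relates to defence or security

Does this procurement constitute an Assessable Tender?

paragraph 6 — Tier III Call: [the services do not fall within the light-touch schedule? yes] OR [the contracting authority is a central government body? yes] → satisfied.
paragraph 2 — Approved Purchase: [more than one economic operator is capable of performance? no] AND [Tier III Call (paragraph 6)? yes] → not satisfied.
paragraph 10 — Permitted Procedure: the requirement has not been advertised in the official gazette? yes; the requirement arises from unforeseeable urgency? yes; no framework agreement is in place? no — 2 of 3 hold (need ≥2) → satisfied.
paragraph 12 — Tier III Procurement: [Permitted Procedure (paragraph 10)? yes] AND [the procurement relates to defence or security? yes] AND [the requirement has been advertised in the official gazette? no] → not satisfied.
paragraph 15 — Tier IV Call: [not an Approved Purchase (paragraph 2)? yes] AND [Tier III Procurement (paragraph 12)? no] → not satisfied.
paragraph 3 — Class-D Procurement: a framework agreement is already in place? yes; the requirement does not arise from unforeseeable urgency? no; the contract is reserved for sheltered workshops? no — 1 of 3 hold (need ≥2) → not satisfied.
paragraph 13 — Listed Procedure: [more than one economic operator is capable of performance? no] AND [the contracting authority is a central government body? yes] AND [the requirement does not arise from unforeseeable urgency? no] → not satisfied.
paragraph 11 — Restricted Procedure: [the contract is not for the supply of goods? yes] OR [the contract is co-financed by an international organisation? no] → satisfied.
paragraph 14 — Tier II Acquisition: not a Class-D Procurement (paragraph 3)? yes; Listed Procedure (paragraph 13)? no; Restricted Procedure (paragraph 11)? yes — 2 of 3 hold (need ≥2) → satisfied.
paragraph 4 — Protected Procedure: [the contract is not co-financed by an international organisation? yes] AND [there is only one economic operator capable of performance? yes] → satisfied.
paragraph 5 — Standard Acquisition: [Protected Procedure (paragraph 4)? yes] AND [the contract is not co-financed by an international organisation? yes] → satisfied.
paragraph 7 — Assessable Tender: [not a Tier IV Call (paragraph 15)? yes] AND [Tier II Acquisition (paragraph 14)? yes] AND [Standard Acquisition (paragraph 5)? yes] → satisfied.

Yes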